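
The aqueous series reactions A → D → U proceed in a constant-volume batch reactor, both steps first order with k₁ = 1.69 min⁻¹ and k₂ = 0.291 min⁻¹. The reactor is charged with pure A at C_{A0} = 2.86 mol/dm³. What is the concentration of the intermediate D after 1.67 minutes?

1.92 mol/dm³

Solving the coupled first-order balances gives C_D(t) = [k₁/(k₂−k₁)]·C_{A0}·(e^(−k₁t) − e^(−k₂t)).
e^(−k₁t) = e^(−1.69×1.67) = e^(−2.822) = 0.05947; e^(−k₂t) = e^(−0.4860) = 0.6151.
C_D = 1.69×2.86/(0.291−1.69) × (0.05947−0.6151) = (-3.455)×(-0.5556) = 1.920 mol/dm³.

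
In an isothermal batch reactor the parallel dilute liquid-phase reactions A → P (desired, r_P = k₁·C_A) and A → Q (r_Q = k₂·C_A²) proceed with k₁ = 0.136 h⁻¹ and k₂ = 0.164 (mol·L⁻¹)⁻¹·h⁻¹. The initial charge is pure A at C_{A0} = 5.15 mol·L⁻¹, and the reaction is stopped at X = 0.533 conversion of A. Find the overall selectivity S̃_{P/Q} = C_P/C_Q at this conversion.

C_A = C_{A0}(1−X) = 2.405 mol·L⁻¹.
Along a PFR/batch, dC_P/dC_A = −r_P/(r_P+r_Q) = −k₁/(k₁+k₂·C_A).
Integrating from C_{A0} to C_A: C_P = (0.136/0.164)·ln[(0.136+0.164·5.15)/(0.136+0.164·2.41)] = 0.8293·ln(0.9806/0.5304) = 0.5096 mol·L⁻¹.
C_Q = (C_{A0}−C_A)−C_P = 2.235 mol·L⁻¹; S̃_{P/Q} = 0.5096/2.235 = 0.228.

0.228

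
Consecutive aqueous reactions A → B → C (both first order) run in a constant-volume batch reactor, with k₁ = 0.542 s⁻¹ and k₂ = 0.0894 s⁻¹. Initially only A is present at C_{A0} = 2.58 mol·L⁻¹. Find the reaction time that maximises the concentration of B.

The intermediate peaks when r₁ = r₂, i.e. k₁e^(−k₁t) = k₂e^(−k₂t), giving t_opt = ln(k₂/k₁)/(k₂−k₁).
= ln(0.0894/0.542)/(0.0894−0.542) = ln(0.1649)/-0.4526 = -1.802/-0.4526 = 3.98 s.

3.98 s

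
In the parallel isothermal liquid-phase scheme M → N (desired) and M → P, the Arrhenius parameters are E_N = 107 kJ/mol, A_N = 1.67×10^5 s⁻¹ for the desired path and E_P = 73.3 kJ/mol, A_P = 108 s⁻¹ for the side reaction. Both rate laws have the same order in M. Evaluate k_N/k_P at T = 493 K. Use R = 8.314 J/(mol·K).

0.415

With equal orders, S_{N/P} = k_N/k_P = (A_N/A_P)·exp[(E_P−E_N)/(RT)].
(E_P−E_N)/(RT) = (73.3−107)×10³/(8.314×493) = -33700/4099 = -8.222.
k_N/k_P = (1.67×10^5/108)·exp(-8.222) = 1546 × 2.687×10^-4 = 0.415.
Since E_N > E_P, raising the temperature improves selectivity toward N.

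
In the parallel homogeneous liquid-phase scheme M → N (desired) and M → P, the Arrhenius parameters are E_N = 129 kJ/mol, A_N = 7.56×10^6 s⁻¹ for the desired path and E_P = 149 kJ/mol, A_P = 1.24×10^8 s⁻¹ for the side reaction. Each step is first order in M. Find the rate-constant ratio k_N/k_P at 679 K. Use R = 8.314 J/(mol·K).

2.11

k_N/k_P = (A_N/A_P)·exp[−(E_N−E_P)/(RT)] = (A_N/A_P)·exp[(E_P−E_N)/(RT)].
(E_P−E_N)/(RT) = (149−129)×10³/(8.314×679) = 20000/5645 = 3.543.
k_N/k_P = (7.56×10^6/1.24×10^8)·exp(3.543) = 0.06097 × 34.56 = 2.11.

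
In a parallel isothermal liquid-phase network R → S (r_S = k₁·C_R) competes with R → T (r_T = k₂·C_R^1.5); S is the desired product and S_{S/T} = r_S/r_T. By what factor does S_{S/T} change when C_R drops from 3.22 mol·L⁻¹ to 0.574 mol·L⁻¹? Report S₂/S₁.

S_{S/T} = (k₁/k₂)·C_R^-0.5, so S₂/S₁ = (C_{R,2}/C_{R,1})^-0.5.
= (0.574/3.22)^(-0.5) = (0.1783)^(-0.5) = 2.37.

2.37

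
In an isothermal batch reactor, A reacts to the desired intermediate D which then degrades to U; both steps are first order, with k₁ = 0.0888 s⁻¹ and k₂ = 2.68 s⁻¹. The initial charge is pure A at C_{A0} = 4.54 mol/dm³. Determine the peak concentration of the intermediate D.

0.134 mol/dm³

At the optimum, C_{D,max}/C_{A0} = (k₁/k₂)^[k₂/(k₂−k₁)].
= (0.0888/2.68)^(2.68/(2.68−0.0888)) = (0.03313)^(1.034) = 0.02948.
C_{D,max} = 0.02948×4.54 = 0.134 mol/dm³.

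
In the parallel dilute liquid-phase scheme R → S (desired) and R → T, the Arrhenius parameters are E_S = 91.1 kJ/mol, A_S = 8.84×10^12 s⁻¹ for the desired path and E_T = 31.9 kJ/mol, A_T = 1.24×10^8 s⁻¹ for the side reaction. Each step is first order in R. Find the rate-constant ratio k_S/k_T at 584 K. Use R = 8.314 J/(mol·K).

0.361

Since both paths have the same order in R, the concentration cancels and S_{S/T} = k_S/k_T = (A_S/A_T)·exp[(E_T−E_S)/(RT)].
(E_T−E_S)/(RT) = (31.9−91.1)×10³/(8.314×584) = -59200/4855 = -12.19.
k_S/k_T = (8.84×10^12/1.24×10^8)·exp(-12.19) = 71290 × 5.067×10^-6 = 0.361.
Since E_S > E_T, raising the temperature improves selectivity toward S.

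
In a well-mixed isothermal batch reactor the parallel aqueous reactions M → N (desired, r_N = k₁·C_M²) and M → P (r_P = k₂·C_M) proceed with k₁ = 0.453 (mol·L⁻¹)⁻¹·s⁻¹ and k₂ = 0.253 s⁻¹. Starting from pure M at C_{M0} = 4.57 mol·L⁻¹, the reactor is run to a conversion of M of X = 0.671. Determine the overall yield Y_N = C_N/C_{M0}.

0.560

C_M = C_{M0}(1−X) = 1.504 mol·L⁻¹.
Along a PFR/batch, dC_P/dC_M = −r_P/(r_N+r_P) = −k₂/(k₂+k₁·C_M).
Integrating from C_{M0} to C_M: C_P = (0.253/0.453)·ln[(0.253+0.453·4.57)/(0.253+0.453·1.50)] = 0.5585·ln(2.323/0.9341) = 0.5089 mol·L⁻¹.
Then C_N = (C_{M0}−C_M) − C_P = 3.066 − 0.5089 = 2.558 mol·L⁻¹.
Y_N = C_N/C_{M0} = 2.558/4.57 = 0.560.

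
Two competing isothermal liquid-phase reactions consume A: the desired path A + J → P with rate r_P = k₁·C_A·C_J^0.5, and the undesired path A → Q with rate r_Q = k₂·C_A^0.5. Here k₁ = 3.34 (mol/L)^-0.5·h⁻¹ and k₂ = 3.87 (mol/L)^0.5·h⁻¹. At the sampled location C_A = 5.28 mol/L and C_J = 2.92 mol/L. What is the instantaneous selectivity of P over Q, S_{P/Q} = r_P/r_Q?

3.39

S_{P/Q} = r_P/r_Q = (k₁·C_A·C_J^0.5)/(k₂·C_A^0.5) = (k₁/k₂)·C_A^0.5·C_J^0.5.
= (3.34×5.280×2.920^0.5) / (3.87×5.280^0.5) = 30.14/8.893 = 3.39.
Since the desired path is higher order in A, keeping C_A high (PFR or concentrated feed) favours P.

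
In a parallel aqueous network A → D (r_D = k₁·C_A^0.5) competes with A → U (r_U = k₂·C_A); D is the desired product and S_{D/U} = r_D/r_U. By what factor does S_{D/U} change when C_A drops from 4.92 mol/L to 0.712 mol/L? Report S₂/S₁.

S_{D/U} = (k₁/k₂)·C_A^-0.5, so S₂/S₁ = (C_{A,2}/C_{A,1})^-0.5.
= (0.712/4.92)^(-0.5) = (0.1447)^(-0.5) = 2.63.

2.63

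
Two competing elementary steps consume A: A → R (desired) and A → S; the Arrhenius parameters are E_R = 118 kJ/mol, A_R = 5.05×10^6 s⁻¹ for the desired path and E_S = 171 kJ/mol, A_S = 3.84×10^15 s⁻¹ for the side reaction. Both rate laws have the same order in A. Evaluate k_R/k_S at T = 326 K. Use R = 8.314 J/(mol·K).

Since both paths have the same order in A, the concentration cancels and S_{R/S} = k_R/k_S = (A_R/A_S)·exp[(E_S−E_R)/(RT)].
(E_S−E_R)/(RT) = (171−118)×10³/(8.314×326) = 53000/2710 = 19.55.
k_R/k_S = (5.05×10^6/3.84×10^15)·exp(19.55) = 1.315×10^-9 × 3.108×10^8 = 0.409.

0.409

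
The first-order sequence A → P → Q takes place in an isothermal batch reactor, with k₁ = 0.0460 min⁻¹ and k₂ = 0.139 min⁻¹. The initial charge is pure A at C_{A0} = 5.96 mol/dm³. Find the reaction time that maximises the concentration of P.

The intermediate peaks when r₁ = r₂, i.e. k₁e^(−k₁t) = k₂e^(−k₂t), giving t_opt = ln(k₂/k₁)/(k₂−k₁).
= ln(0.139/0.0460)/(0.139−0.0460) = ln(3.022)/0.09300 = 1.106/0.09300 = 11.9 min.

11.9 min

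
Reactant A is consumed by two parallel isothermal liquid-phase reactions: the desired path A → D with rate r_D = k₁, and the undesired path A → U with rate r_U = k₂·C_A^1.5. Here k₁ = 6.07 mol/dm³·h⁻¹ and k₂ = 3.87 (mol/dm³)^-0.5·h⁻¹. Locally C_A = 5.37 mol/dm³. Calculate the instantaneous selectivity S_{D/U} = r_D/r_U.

S_{D/U} = r_D/r_U = (k₁)/(k₂·C_A^1.5) = (k₁/k₂)·C_A^-1.5.
= (6.07) / (3.87×5.370^1.5) = 6.070/48.16 = 0.126.
The undesired path is higher order in A, so low C_A (CSTR or dilute feed) favours D.

0.126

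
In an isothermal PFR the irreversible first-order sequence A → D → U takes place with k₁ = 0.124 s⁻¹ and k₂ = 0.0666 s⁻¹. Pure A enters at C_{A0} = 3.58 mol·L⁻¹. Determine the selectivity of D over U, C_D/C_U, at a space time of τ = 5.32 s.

4.74

Solving the coupled first-order balances gives C_D(τ) = [k₁/(k₂−k₁)]·C_{A0}·(e^(−k₁τ) − e^(−k₂τ)).
e^(−k₁τ) = e^(−0.124×5.32) = e^(−0.6597) = 0.5170; e^(−k₂τ) = e^(−0.3543) = 0.7017.
C_D = 0.124×3.58/(0.0666−0.124) × (0.5170−0.7017) = (-7.734)×(-0.1846) = 1.428 mol·L⁻¹.
C_A = C_{A0}e^(−k₁τ) = 1.851 mol·L⁻¹, so C_U = C_{A0}−C_A−C_D = 0.3011 mol·L⁻¹; C_D/C_U = 4.74.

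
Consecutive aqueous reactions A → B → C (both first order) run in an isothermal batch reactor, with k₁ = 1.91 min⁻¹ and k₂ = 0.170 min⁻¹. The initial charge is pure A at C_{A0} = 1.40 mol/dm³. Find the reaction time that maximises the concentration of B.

The intermediate peaks when r₁ = r₂, i.e. k₁e^(−k₁t) = k₂e^(−k₂t), giving t_opt = ln(k₂/k₁)/(k₂−k₁).
= ln(0.170/1.91)/(0.170−1.91) = ln(0.08901)/-1.740 = -2.419/-1.740 = 1.39 min.

1.39 min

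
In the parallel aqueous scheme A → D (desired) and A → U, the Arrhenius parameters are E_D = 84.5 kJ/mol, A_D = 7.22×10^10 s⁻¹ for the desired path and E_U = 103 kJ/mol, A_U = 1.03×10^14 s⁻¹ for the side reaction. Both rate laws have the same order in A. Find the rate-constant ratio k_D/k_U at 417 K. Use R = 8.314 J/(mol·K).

With equal orders, S_{D/U} = k_D/k_U = (A_D/A_U)·exp[(E_U−E_D)/(RT)].
(E_U−E_D)/(RT) = (103−84.5)×10³/(8.314×417) = 18500/3467 = 5.336.
k_D/k_U = (7.22×10^10/1.03×10^14)·exp(5.336) = 7.010×10^-4 × 207.7 = 0.146.
Since E_D < E_U, lowering the temperature improves selectivity toward D.

0.146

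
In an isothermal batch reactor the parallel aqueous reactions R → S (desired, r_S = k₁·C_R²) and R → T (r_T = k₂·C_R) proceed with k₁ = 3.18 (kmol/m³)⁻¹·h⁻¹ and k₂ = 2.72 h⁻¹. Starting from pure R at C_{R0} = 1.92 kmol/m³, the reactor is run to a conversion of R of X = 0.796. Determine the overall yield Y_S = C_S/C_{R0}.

0.440

C_R = C_{R0}(1−X) = 0.3917 kmol/m³.
Along a PFR/batch, dC_T/dC_R = −r_T/(r_S+r_T) = −k₂/(k₂+k₁·C_R).
Integrating from C_{R0} to C_R: C_T = (2.72/3.18)·ln[(2.72+3.18·1.92)/(2.72+3.18·0.392)] = 0.8553·ln(8.826/3.966) = 0.6843 kmol/m³.
Then C_S = (C_{R0}−C_R) − C_T = 1.528 − 0.6843 = 0.8440 kmol/m³.
Y_S = C_S/C_{R0} = 0.8440/1.92 = 0.440.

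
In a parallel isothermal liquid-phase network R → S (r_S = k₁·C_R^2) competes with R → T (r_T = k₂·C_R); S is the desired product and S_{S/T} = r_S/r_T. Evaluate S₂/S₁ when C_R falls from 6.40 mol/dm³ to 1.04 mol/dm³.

S_{S/T} = (k₁/k₂)·C_R, so S₂/S₁ = (C_{R,2}/C_{R,1}).
= 1.04/6.40 = 0.162.
Selectivity toward S falls as C_R falls — high-concentration operation is favoured.

0.162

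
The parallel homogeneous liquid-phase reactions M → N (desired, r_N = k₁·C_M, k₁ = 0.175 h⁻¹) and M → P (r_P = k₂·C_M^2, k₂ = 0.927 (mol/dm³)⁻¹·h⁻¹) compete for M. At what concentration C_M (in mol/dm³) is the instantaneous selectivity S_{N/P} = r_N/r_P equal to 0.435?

S_{N/P} = (k₁/k₂)·C_M⁻¹ ⇒ C_M = (S·k₂/k₁)^(-1).
= (0.435×0.927/0.175)^(-1) = (2.304)^(-1) = 0.434 mol/dm³.

0.434 mol/dm³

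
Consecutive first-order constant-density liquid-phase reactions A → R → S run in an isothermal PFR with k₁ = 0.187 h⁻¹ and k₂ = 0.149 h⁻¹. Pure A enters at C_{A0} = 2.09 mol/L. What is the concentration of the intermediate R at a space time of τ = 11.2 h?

0.672 mol/L

For first-order series with pure A initially, C_R(τ) = k₁C_{A0}/(k₂−k₁)·(e^(−k₁τ) − e^(−k₂τ)).
e^(−k₁τ) = e^(−0.187×11.2) = e^(−2.094) = 0.1231; e^(−k₂τ) = e^(−1.669) = 0.1885.
C_R = 0.187×2.09/(0.149−0.187) × (0.1231−0.1885) = (-10.28)×(-0.06533) = 0.6719 mol/L.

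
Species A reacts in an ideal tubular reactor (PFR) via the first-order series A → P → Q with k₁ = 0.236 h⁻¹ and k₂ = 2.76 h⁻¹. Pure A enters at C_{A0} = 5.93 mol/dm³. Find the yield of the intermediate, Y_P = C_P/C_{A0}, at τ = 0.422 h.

0.0555

Solving the coupled first-order balances gives C_P(τ) = [k₁/(k₂−k₁)]·C_{A0}·(e^(−k₁τ) − e^(−k₂τ)).
e^(−k₁τ) = e^(−0.236×0.422) = e^(−0.09959) = 0.9052; e^(−k₂τ) = e^(−1.165) = 0.3120.
C_P = 0.236×5.93/(2.76−0.236) × (0.9052−0.3120) = 0.5545×0.5932 = 0.3289 mol/dm³.
Y_P = C_P/C_{A0} = 0.3289/5.93 = 0.0555.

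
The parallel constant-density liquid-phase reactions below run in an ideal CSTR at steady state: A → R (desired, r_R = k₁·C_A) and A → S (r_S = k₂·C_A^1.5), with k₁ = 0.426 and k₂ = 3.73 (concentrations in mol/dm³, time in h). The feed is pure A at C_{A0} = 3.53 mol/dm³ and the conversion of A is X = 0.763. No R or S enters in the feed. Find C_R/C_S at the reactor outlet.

0.125

Exit C_A = C_{A0}(1−X) = 3.53×0.237 = 0.8366 mol/dm³.
In a CSTR the entire volume is at exit conditions, so r_R = 0.426×0.8366 = 0.3564 and r_S = 3.73×0.8366^1.5 = 2.854.
Overall selectivity = C_R/C_S = r_Rτ/(r_Sτ) = r_R/r_S = 0.125.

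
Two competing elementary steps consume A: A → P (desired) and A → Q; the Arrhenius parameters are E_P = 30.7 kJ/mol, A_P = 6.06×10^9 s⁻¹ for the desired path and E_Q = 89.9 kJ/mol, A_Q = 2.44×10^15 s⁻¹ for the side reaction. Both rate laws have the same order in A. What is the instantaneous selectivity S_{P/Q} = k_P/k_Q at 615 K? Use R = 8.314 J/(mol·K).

With equal orders, S_{P/Q} = k_P/k_Q = (A_P/A_Q)·exp[(E_Q−E_P)/(RT)].
(E_Q−E_P)/(RT) = (89.9−30.7)×10³/(8.314×615) = 59200/5113 = 11.58.
k_P/k_Q = (6.06×10^9/2.44×10^15)·exp(11.58) = 2.484×10^-6 × 1.067×10^5 = 0.265.

0.265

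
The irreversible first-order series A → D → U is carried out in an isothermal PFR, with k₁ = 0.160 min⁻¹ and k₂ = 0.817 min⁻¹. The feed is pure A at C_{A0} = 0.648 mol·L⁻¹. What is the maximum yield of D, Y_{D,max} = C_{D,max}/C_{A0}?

0.132

Evaluating C_D at τ_opt = ln(k₂/k₁)/(k₂−k₁) gives C_{D,max}/C_{A0} = (k₁/k₂)^[k₂/(k₂−k₁)].
= (0.160/0.817)^(0.817/(0.817−0.160)) = (0.1958)^(1.244) = 0.1317.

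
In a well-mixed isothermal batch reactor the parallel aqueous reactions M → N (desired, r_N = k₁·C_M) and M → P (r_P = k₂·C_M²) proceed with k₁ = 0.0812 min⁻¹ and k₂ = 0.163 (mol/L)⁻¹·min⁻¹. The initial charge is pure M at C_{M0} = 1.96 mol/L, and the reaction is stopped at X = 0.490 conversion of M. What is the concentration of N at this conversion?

C_M = C_{M0}(1−X) = 0.9996 mol/L.
Along a PFR/batch, dC_N/dC_M = −r_N/(r_N+r_P) = −k₁/(k₁+k₂·C_M).
Integrating from C_{M0} to C_M: C_N = (0.0812/0.163)·ln[(0.0812+0.163·1.96)/(0.0812+0.163·1.000)] = 0.4982·ln(0.4007/0.2441) = 0.2468 mol/L.

0.247 mol/L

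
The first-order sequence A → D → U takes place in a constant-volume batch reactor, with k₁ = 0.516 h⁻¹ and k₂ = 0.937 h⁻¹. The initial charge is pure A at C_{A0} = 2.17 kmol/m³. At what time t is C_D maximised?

1.42 h

The intermediate peaks when r₁ = r₂, i.e. k₁e^(−k₁t) = k₂e^(−k₂t), giving t_opt = ln(k₂/k₁)/(k₂−k₁).
= ln(0.937/0.516)/(0.937−0.516) = ln(1.816)/0.4210 = 0.5966/0.4210 = 1.42 h.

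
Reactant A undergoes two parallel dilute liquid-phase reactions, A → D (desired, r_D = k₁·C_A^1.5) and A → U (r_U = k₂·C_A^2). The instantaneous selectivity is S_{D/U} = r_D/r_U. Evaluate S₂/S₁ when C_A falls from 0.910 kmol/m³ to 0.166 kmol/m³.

S_{D/U} = (k₁/k₂)·C_A^-0.5, so S₂/S₁ = (C_{A,2}/C_{A,1})^-0.5.
= (0.166/0.910)^(-0.5) = (0.1824)^(-0.5) = 2.34.
Selectivity toward D rises as C_A falls — low-concentration operation is favoured.

2.34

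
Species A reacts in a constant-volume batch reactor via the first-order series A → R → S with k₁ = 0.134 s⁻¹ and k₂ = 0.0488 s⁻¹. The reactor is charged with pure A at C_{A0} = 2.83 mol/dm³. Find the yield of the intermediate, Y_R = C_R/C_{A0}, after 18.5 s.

0.506

For first-order series with pure A initially, C_R(t) = k₁C_{A0}/(k₂−k₁)·(e^(−k₁t) − e^(−k₂t)).
e^(−k₁t) = e^(−0.134×18.5) = e^(−2.479) = 0.08383; e^(−k₂t) = e^(−0.9028) = 0.4054.
C_R = 0.134×2.83/(0.0488−0.134) × (0.08383−0.4054) = (-4.451)×(-0.3216) = 1.431 mol/dm³.
Y_R = C_R/C_{A0} = 1.431/2.83 = 0.506.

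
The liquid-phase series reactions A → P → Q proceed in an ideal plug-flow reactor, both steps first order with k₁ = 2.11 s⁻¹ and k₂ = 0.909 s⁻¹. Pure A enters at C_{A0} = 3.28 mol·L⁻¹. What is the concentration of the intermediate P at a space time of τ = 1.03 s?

For first-order series with pure A initially, C_P(τ) = k₁C_{A0}/(k₂−k₁)·(e^(−k₁τ) − e^(−k₂τ)).
e^(−k₁τ) = e^(−2.11×1.03) = e^(−2.173) = 0.1138; e^(−k₂τ) = e^(−0.9363) = 0.3921.
C_P = 2.11×3.28/(0.909−2.11) × (0.1138−0.3921) = (-5.763)×(-0.2783) = 1.604 mol·L⁻¹.

1.60 mol·L⁻¹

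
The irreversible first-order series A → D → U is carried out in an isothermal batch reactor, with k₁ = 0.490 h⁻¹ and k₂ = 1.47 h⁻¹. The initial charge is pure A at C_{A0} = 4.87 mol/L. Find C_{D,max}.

At the optimum, C_{D,max}/C_{A0} = (k₁/k₂)^[k₂/(k₂−k₁)].
= (0.490/1.47)^(1.47/(1.47−0.490)) = (0.3333)^(1.500) = 0.1925.
C_{D,max} = 0.1925×4.87 = 0.937 mol/L.

0.937 mol/L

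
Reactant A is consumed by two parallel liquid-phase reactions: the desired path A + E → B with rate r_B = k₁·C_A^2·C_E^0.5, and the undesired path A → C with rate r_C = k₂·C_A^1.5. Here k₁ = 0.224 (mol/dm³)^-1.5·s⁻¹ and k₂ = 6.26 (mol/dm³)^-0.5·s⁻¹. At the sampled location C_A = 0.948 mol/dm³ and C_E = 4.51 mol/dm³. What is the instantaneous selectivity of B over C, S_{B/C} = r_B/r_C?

S_{B/C} = r_B/r_C = (k₁·C_A^2·C_E^0.5)/(k₂·C_A^1.5) = (k₁/k₂)·C_A^0.5·C_E^0.5.
= (0.224×0.9480^2×4.510^0.5) / (6.26×0.9480^1.5) = 0.4275/5.778 = 0.0740.
Since the desired path is higher order in A, keeping C_A high (PFR or concentrated feed) favours B.

0.0740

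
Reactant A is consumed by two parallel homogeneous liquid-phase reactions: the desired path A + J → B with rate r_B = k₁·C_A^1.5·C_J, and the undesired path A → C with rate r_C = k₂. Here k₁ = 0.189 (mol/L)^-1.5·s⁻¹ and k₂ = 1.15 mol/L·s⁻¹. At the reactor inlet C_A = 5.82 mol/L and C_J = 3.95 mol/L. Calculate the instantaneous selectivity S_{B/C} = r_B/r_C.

S_{B/C} = r_B/r_C = (k₁·C_A^1.5·C_J)/(k₂) = (k₁/k₂)·C_A^1.5·C_J.
= (0.189×5.820^1.5×3.950) / (1.15) = 10.48/1.150 = 9.11.

9.11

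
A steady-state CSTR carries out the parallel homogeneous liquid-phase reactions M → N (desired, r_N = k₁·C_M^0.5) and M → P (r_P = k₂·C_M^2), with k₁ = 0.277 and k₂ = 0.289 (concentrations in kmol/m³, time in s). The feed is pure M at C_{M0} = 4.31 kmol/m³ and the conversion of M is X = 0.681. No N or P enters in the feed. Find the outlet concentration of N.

1.09 kmol/m³

Exit C_M = C_{M0}(1−X) = 4.31×0.319 = 1.375 kmol/m³.
In a CSTR the entire volume is at exit conditions, so r_N = 0.277×1.375^0.5 = 0.3248 and r_P = 0.289×1.375^2 = 0.5463.
Fraction of consumed M going to N: r_N/(r_N+r_P) = 0.3729.
C_N = 0.3729·C_{M0}·X = 0.3729×4.31×0.681 = 1.09 kmol/m³.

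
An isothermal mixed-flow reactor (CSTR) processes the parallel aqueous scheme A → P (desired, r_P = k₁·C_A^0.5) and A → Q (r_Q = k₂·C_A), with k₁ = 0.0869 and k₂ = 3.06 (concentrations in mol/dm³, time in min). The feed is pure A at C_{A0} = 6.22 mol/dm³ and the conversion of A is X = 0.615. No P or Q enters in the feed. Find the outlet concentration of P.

0.0689 mol/dm³

Exit C_A = C_{A0}(1−X) = 6.22×0.385 = 2.395 mol/dm³.
Rates in a CSTR are evaluated at the outlet concentration: r_P = 0.0869×2.395^0.5 = 0.1345, r_Q = 3.06×2.395 = 7.328.
Fraction of consumed A going to P: r_P/(r_P+r_Q) = 0.01802.
C_P = 0.01802·C_{A0}·X = 0.01802×6.22×0.615 = 0.0689 mol/dm³.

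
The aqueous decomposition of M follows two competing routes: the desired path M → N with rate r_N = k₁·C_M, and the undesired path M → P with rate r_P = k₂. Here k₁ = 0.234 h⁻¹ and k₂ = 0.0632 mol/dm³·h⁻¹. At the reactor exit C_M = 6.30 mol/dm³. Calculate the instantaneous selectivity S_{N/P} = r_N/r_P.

23.3

S_{N/P} = r_N/r_P = (k₁·C_M)/(k₂) = (k₁/k₂)·C_M.
= (0.234×6.300) / (0.0632) = 1.474/0.06320 = 23.3.
Since the desired path is higher order in M, keeping C_M high (PFR or concentrated feed) favours N.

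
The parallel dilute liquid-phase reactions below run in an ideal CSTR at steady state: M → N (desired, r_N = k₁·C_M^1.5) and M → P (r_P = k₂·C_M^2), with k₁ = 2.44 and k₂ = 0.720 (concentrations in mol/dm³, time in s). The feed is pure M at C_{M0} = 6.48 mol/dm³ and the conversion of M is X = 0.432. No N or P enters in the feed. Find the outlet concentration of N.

Exit C_M = C_{M0}(1−X) = 6.48×0.568 = 3.681 mol/dm³.
In a CSTR the entire volume is at exit conditions, so r_N = 2.44×3.681^1.5 = 17.23 and r_P = 0.720×3.681^2 = 9.754.
Fraction of consumed M going to N: r_N/(r_N+r_P) = 0.6385.
C_N = 0.6385·C_{M0}·X = 0.6385×6.48×0.432 = 1.79 mol/dm³.

1.79 mol/dm³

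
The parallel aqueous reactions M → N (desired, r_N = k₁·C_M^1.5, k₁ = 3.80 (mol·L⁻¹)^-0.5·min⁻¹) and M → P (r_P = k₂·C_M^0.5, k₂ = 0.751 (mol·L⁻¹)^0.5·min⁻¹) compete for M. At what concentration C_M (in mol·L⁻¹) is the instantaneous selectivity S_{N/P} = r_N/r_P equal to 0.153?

S_{N/P} = (k₁/k₂)·C_M ⇒ C_M = S·k₂/k₁.
= 0.153×0.751/3.80 = 0.0302 mol·L⁻¹.

0.0302 mol·L⁻¹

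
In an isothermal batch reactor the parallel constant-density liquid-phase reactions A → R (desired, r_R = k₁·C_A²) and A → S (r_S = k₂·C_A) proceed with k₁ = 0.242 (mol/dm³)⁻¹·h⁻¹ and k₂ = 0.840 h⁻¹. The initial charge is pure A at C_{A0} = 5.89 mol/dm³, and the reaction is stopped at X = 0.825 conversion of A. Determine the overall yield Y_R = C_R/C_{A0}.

0.394

C_A = C_{A0}(1−X) = 1.031 mol/dm³.
Along a PFR/batch, dC_S/dC_A = −r_S/(r_R+r_S) = −k₂/(k₂+k₁·C_A).
Integrating from C_{A0} to C_A: C_S = (0.840/0.242)·ln[(0.840+0.242·5.89)/(0.840+0.242·1.03)] = 3.471·ln(2.265/1.089) = 2.541 mol/dm³.
Then C_R = (C_{A0}−C_A) − C_S = 4.859 − 2.541 = 2.318 mol/dm³.
Y_R = C_R/C_{A0} = 2.318/5.89 = 0.394.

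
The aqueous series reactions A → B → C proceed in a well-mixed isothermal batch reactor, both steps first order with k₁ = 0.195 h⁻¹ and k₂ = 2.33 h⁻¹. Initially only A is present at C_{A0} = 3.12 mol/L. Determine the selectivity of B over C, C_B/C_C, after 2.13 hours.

The intermediate concentration in a first-order A→B→C sequence is C_B = k₁C_{A0}(e^(−k₁t) − e^(−k₂t))/(k₂−k₁).
e^(−k₁t) = e^(−0.195×2.13) = e^(−0.4153) = 0.6601; e^(−k₂t) = e^(−4.963) = 0.006993.
C_B = 0.195×3.12/(2.33−0.195) × (0.6601−0.006993) = 0.2850×0.6531 = 0.1861 mol/L.
C_A = C_{A0}e^(−k₁t) = 2.060 mol/L, so C_C = C_{A0}−C_A−C_B = 0.8743 mol/L; C_B/C_C = 0.213.

0.213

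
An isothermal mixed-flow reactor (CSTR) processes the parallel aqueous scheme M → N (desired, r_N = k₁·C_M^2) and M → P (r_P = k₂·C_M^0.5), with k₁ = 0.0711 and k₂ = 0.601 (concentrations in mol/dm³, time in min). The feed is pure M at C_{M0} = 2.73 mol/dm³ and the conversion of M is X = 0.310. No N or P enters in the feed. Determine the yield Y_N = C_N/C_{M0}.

Exit C_M = C_{M0}(1−X) = 2.73×0.690 = 1.884 mol/dm³.
In a CSTR the entire volume is at exit conditions, so r_N = 0.0711×1.884^2 = 0.2523 and r_P = 0.601×1.884^0.5 = 0.8249.
Fraction of consumed M going to N: r_N/(r_N+r_P) = 0.2342.
C_N = 0.2342·C_{M0}·X = 0.2342×2.73×0.310 = 0.198 mol/dm³; Y_N = C_N/C_{M0} = 0.0726.

0.0726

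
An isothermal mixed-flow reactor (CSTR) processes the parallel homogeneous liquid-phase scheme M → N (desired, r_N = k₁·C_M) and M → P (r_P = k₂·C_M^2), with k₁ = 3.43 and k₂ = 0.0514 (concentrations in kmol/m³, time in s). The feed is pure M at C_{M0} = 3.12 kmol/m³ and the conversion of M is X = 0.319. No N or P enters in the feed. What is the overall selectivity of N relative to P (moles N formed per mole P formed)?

31.4

Exit C_M = C_{M0}(1−X) = 3.12×0.681 = 2.125 kmol/m³.
A CSTR operates uniformly at the exit composition, giving r_N = 7.288 and r_P = 0.2320 (each k·C_M^n at C_M = 2.125).
Overall selectivity = C_N/C_P = r_Nτ/(r_Pτ) = r_N/r_P = 31.4.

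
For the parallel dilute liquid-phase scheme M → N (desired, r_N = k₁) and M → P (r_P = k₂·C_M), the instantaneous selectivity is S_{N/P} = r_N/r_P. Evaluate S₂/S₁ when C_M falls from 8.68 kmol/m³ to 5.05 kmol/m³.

1.72

S_{N/P} = (k₁/k₂)·C_M⁻¹, so S₂/S₁ = (C_{M,2}/C_{M,1})⁻¹.
= 8.68/5.05 = 1.72.
Selectivity toward N rises as C_M falls — low-concentration operation is favoured.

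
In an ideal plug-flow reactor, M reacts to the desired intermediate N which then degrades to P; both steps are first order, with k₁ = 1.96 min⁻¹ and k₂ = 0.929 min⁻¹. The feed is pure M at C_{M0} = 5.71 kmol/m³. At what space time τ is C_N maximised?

0.724 min

Setting dC_N/dτ = 0 gives τ_opt = ln(k₂/k₁)/(k₂−k₁).
= ln(0.929/1.96)/(0.929−1.96) = ln(0.4740)/-1.031 = -0.7466/-1.031 = 0.724 min.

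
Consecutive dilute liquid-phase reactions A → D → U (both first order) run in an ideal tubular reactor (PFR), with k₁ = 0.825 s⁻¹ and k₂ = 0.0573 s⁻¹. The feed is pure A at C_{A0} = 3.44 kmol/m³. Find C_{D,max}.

2.82 kmol/m³

For a first-order series the maximum intermediate yield is C_{D,max}/C_{A0} = (k₁/k₂)^[k₂/(k₂−k₁)].
= (0.825/0.0573)^(0.0573/(0.0573−0.825)) = (14.40)^(-0.07464) = 0.8195.
C_{D,max} = 0.8195×3.44 = 2.82 kmol/m³.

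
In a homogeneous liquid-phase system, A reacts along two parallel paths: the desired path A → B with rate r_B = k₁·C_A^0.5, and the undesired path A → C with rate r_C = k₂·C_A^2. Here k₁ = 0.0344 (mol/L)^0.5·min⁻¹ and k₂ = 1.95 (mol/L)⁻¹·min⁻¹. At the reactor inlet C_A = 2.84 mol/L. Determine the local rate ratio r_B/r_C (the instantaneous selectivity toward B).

S_{B/C} = r_B/r_C = (k₁·C_A^0.5)/(k₂·C_A^2) = (k₁/k₂)·C_A^-1.5.
= (0.0344×2.840^0.5) / (1.95×2.840^2) = 0.05797/15.73 = 0.00369.

0.00369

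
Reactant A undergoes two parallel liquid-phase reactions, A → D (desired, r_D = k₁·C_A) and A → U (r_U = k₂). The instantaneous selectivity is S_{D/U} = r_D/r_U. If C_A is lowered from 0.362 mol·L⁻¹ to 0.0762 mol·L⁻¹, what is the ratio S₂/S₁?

S_{D/U} = (k₁/k₂)·C_A, so S₂/S₁ = (C_{A,2}/C_{A,1}).
= 0.0762/0.362 = 0.210.

0.210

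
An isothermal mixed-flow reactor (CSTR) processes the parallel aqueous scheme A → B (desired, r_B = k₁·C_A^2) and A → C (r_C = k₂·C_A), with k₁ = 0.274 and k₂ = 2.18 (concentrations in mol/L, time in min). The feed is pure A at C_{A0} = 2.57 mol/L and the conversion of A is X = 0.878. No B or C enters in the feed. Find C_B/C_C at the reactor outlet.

Exit C_A = C_{A0}(1−X) = 2.57×0.122 = 0.3135 mol/L.
Rates in a CSTR are evaluated at the outlet concentration: r_B = 0.274×0.3135^2 = 0.02694, r_C = 2.18×0.3135 = 0.6835.
Overall selectivity = C_B/C_C = r_Bτ/(r_Cτ) = r_B/r_C = 0.0394.

0.0394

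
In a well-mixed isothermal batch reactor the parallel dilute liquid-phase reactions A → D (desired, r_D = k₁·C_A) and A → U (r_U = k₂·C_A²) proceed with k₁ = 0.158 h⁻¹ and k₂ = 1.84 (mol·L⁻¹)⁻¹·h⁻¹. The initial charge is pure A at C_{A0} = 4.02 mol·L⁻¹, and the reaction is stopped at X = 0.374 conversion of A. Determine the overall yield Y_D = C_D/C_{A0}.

C_A = C_{A0}(1−X) = 2.517 mol·L⁻¹.
Along a PFR/batch, dC_D/dC_A = −r_D/(r_D+r_U) = −k₁/(k₁+k₂·C_A).
Integrating from C_{A0} to C_A: C_D = (0.158/1.84)·ln[(0.158+1.84·4.02)/(0.158+1.84·2.52)] = 0.08587·ln(7.555/4.788) = 0.03916 mol·L⁻¹.
Y_D = C_D/C_{A0} = 0.03916/4.02 = 0.00974.

0.00974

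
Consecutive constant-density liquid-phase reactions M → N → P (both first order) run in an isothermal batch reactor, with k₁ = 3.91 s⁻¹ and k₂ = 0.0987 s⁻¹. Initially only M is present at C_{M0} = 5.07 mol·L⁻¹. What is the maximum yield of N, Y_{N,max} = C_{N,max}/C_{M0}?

Evaluating C_N at t_opt = ln(k₂/k₁)/(k₂−k₁) gives C_{N,max}/C_{M0} = (k₁/k₂)^[k₂/(k₂−k₁)].
= (3.91/0.0987)^(0.0987/(0.0987−3.91)) = (39.61)^(-0.02590) = 0.9091.

0.909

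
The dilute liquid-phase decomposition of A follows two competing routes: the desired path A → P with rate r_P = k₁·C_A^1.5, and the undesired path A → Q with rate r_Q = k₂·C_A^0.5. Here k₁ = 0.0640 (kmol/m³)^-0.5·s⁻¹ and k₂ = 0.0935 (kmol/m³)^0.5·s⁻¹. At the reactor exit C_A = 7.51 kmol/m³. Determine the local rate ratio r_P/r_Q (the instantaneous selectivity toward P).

S_{P/Q} = r_P/r_Q = (k₁·C_A^1.5)/(k₂·C_A^0.5) = (k₁/k₂)·C_A.
= (0.0640×7.510^1.5) / (0.0935×7.510^0.5) = 1.317/0.2562 = 5.14.
Since the desired path is higher order in A, keeping C_A high (PFR or concentrated feed) favours P.

5.14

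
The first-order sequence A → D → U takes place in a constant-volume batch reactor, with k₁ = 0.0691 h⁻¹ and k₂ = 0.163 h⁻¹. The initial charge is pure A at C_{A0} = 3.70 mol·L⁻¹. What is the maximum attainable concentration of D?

Evaluating C_D at t_opt = ln(k₂/k₁)/(k₂−k₁) gives C_{D,max}/C_{A0} = (k₁/k₂)^[k₂/(k₂−k₁)].
= (0.0691/0.163)^(0.163/(0.163−0.0691)) = (0.4239)^(1.736) = 0.2254.
C_{D,max} = 0.2254×3.70 = 0.834 mol·L⁻¹.

0.834 mol·L⁻¹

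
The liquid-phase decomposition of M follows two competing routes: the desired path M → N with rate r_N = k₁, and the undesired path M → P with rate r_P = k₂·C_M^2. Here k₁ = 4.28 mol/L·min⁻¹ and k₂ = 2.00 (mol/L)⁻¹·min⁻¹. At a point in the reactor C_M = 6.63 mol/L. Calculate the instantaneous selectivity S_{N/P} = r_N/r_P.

S_{N/P} = r_N/r_P = (k₁)/(k₂·C_M^2) = (k₁/k₂)·C_M^-2.
= (4.28) / (2.00×6.630^2) = 4.280/87.91 = 0.0487.

0.0487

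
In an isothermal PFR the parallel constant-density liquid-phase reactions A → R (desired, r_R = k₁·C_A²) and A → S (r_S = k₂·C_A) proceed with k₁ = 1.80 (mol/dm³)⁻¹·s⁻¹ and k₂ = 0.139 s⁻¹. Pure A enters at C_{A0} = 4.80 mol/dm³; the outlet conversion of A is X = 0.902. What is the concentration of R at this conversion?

4.16 mol/dm³

C_A = C_{A0}(1−X) = 0.4704 mol/dm³.
Along a PFR/batch, dC_S/dC_A = −r_S/(r_R+r_S) = −k₂/(k₂+k₁·C_A).
Integrating from C_{A0} to C_A: C_S = (0.139/1.80)·ln[(0.139+1.80·4.80)/(0.139+1.80·0.470)] = 0.07722·ln(8.779/0.9857) = 0.1689 mol/dm³.
Then C_R = (C_{A0}−C_A) − C_S = 4.330 − 0.1689 = 4.161 mol/dm³.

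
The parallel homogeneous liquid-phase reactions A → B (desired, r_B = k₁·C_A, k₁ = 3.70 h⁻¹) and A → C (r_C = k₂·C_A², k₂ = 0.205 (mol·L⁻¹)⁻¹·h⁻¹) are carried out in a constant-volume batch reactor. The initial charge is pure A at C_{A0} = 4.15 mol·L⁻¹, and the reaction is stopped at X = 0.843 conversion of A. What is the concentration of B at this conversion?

C_A = C_{A0}(1−X) = 0.6516 mol·L⁻¹.
Along a PFR/batch, dC_B/dC_A = −r_B/(r_B+r_C) = −k₁/(k₁+k₂·C_A).
Integrating from C_{A0} to C_A: C_B = (3.70/0.205)·ln[(3.70+0.205·4.15)/(3.70+0.205·0.652)] = 18.05·ln(4.551/3.834) = 3.095 mol·L⁻¹.

3.10 mol·L⁻¹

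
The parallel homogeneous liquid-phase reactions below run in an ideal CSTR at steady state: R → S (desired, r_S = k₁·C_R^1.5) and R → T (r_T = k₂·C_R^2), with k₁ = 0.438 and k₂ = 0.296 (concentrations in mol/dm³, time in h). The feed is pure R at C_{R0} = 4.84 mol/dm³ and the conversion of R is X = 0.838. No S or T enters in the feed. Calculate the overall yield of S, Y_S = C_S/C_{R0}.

0.524

Exit C_R = C_{R0}(1−X) = 4.84×0.162 = 0.7841 mol/dm³.
In a CSTR the entire volume is at exit conditions, so r_S = 0.438×0.7841^1.5 = 0.3041 and r_T = 0.296×0.7841^2 = 0.1820.
Fraction of consumed R going to S: r_S/(r_S+r_T) = 0.6256.
C_S = 0.6256·C_{R0}·X = 0.6256×4.84×0.838 = 2.54 mol/dm³; Y_S = C_S/C_{R0} = 0.524.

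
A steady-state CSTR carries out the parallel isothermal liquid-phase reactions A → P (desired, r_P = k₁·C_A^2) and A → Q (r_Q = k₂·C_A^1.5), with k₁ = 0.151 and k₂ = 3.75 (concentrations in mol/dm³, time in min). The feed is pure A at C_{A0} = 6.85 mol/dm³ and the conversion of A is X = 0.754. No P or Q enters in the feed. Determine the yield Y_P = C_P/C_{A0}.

0.0375

Exit C_A = C_{A0}(1−X) = 6.85×0.246 = 1.685 mol/dm³.
Rates in a CSTR are evaluated at the outlet concentration: r_P = 0.151×1.685^2 = 0.4288, r_Q = 3.75×1.685^1.5 = 8.203.
Fraction of consumed A going to P: r_P/(r_P+r_Q) = 0.04967.
C_P = 0.04967·C_{A0}·X = 0.04967×6.85×0.754 = 0.257 mol/dm³; Y_P = C_P/C_{A0} = 0.0375.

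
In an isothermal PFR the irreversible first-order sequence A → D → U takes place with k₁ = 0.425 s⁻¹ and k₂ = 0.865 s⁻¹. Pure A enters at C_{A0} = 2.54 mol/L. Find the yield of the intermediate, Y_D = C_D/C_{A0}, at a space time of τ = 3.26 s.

0.184

For first-order series with pure A initially, C_D(τ) = k₁C_{A0}/(k₂−k₁)·(e^(−k₁τ) − e^(−k₂τ)).
e^(−k₁τ) = e^(−0.425×3.26) = e^(−1.385) = 0.2502; e^(−k₂τ) = e^(−2.820) = 0.05961.
C_D = 0.425×2.54/(0.865−0.425) × (0.2502−0.05961) = 2.453×0.1906 = 0.4676 mol/L.
Y_D = C_D/C_{A0} = 0.4676/2.54 = 0.184.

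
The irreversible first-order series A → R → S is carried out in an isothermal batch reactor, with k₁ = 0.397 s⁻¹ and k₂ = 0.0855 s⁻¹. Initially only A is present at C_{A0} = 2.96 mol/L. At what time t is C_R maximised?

4.93 s

For first-order series the maximum of C_R occurs at t_opt = ln(k₂/k₁)/(k₂−k₁).
= ln(0.0855/0.397)/(0.0855−0.397) = ln(0.2154)/-0.3115 = -1.535/-0.3115 = 4.93 s.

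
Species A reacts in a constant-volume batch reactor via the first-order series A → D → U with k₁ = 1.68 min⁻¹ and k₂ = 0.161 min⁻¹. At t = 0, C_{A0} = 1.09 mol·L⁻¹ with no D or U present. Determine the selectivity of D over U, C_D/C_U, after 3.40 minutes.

For first-order series with pure A initially, C_D(t) = k₁C_{A0}/(k₂−k₁)·(e^(−k₁t) − e^(−k₂t)).
e^(−k₁t) = e^(−1.68×3.40) = e^(−5.712) = 0.003306; e^(−k₂t) = e^(−0.5474) = 0.5785.
C_D = 1.68×1.09/(0.161−1.68) × (0.003306−0.5785) = (-1.206)×(-0.5751) = 0.6934 mol·L⁻¹.
C_A = C_{A0}e^(−k₁t) = 0.003604 mol·L⁻¹, so C_U = C_{A0}−C_A−C_D = 0.3930 mol·L⁻¹; C_D/C_U = 1.76.

1.76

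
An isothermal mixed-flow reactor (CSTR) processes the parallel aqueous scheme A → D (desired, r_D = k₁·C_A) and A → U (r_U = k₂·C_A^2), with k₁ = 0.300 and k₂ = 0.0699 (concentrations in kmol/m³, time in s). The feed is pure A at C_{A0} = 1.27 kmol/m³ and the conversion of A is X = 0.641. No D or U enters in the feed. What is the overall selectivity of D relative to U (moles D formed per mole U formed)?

Exit C_A = C_{A0}(1−X) = 1.27×0.359 = 0.4559 kmol/m³.
Rates in a CSTR are evaluated at the outlet concentration: r_D = 0.300×0.4559 = 0.1368, r_U = 0.0699×0.4559^2 = 0.01453.
Overall selectivity = C_D/C_U = r_Dτ/(r_Uτ) = r_D/r_U = 9.41.

9.41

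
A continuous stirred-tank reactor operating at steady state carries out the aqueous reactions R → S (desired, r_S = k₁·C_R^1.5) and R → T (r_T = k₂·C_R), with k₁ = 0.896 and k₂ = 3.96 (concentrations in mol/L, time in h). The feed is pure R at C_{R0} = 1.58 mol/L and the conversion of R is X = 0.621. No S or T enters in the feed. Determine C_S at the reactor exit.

Exit C_R = C_{R0}(1−X) = 1.58×0.379 = 0.5988 mol/L.
In a CSTR the entire volume is at exit conditions, so r_S = 0.896×0.5988^1.5 = 0.4152 and r_T = 3.96×0.5988 = 2.371.
Fraction of consumed R going to S: r_S/(r_S+r_T) = 0.1490.
C_S = 0.1490·C_{R0}·X = 0.1490×1.58×0.621 = 0.146 mol/L.

0.146 mol/L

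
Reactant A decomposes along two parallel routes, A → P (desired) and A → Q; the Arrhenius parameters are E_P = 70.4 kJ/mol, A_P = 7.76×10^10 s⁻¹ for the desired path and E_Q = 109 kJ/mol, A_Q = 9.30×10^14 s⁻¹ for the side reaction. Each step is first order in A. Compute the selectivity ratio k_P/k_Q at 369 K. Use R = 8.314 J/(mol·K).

24.3

Since both paths have the same order in A, the concentration cancels and S_{P/Q} = k_P/k_Q = (A_P/A_Q)·exp[(E_Q−E_P)/(RT)].
(E_Q−E_P)/(RT) = (109−70.4)×10³/(8.314×369) = 38600/3068 = 12.58.
k_P/k_Q = (7.76×10^10/9.30×10^14)·exp(12.58) = 8.344×10^-5 × 2.913×10^5 = 24.3.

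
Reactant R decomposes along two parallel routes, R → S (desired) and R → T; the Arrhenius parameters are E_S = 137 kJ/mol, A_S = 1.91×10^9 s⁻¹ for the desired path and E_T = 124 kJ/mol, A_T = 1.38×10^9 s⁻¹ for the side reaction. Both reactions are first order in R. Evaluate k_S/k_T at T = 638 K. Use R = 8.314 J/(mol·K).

0.119

With equal orders, S_{S/T} = k_S/k_T = (A_S/A_T)·exp[(E_T−E_S)/(RT)].
(E_T−E_S)/(RT) = (124−137)×10³/(8.314×638) = -13000/5304 = -2.451.
k_S/k_T = (1.91×10^9/1.38×10^9)·exp(-2.451) = 1.384 × 0.08622 = 0.119.
Since E_S > E_T, raising the temperature improves selectivity toward S.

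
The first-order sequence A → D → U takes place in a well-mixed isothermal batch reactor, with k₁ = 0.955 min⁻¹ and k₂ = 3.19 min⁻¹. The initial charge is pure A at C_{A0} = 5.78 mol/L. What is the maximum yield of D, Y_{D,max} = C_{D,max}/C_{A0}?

0.179

At the optimum, C_{D,max}/C_{A0} = (k₁/k₂)^[k₂/(k₂−k₁)].
= (0.955/3.19)^(3.19/(3.19−0.955)) = (0.2994)^(1.427) = 0.1788.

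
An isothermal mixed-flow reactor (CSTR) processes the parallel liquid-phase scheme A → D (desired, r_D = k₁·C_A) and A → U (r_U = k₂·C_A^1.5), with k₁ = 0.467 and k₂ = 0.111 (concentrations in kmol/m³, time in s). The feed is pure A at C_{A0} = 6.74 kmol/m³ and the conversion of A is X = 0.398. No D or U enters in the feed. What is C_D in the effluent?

Exit C_A = C_{A0}(1−X) = 6.74×0.602 = 4.057 kmol/m³.
Rates in a CSTR are evaluated at the outlet concentration: r_D = 0.467×4.057 = 1.895, r_U = 0.111×4.057^1.5 = 0.9072.
Fraction of consumed A going to D: r_D/(r_D+r_U) = 0.6762.
C_D = 0.6762·C_{A0}·X = 0.6762×6.74×0.398 = 1.81 kmol/m³.

1.81 kmol/m³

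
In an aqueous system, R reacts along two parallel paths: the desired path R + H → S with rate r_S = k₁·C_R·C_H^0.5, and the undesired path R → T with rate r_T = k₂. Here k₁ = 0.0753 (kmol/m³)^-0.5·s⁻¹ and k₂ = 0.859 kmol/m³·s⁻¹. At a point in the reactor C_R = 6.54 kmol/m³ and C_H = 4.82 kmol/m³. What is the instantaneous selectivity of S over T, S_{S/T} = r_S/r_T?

S_{S/T} = r_S/r_T = (k₁·C_R·C_H^0.5)/(k₂) = (k₁/k₂)·C_R·C_H^0.5.
= (0.0753×6.540×4.820^0.5) / (0.859) = 1.081/0.8590 = 1.26.

1.26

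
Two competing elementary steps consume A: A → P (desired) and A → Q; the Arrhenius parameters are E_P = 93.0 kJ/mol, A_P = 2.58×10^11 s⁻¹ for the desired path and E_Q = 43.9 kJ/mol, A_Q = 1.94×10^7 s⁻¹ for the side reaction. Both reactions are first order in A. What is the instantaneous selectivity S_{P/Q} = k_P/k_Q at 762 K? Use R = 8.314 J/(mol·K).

5.73

Since both paths have the same order in A, the concentration cancels and S_{P/Q} = k_P/k_Q = (A_P/A_Q)·exp[(E_Q−E_P)/(RT)].
(E_Q−E_P)/(RT) = (43.9−93.0)×10³/(8.314×762) = -49100/6335 = -7.750.
k_P/k_Q = (2.58×10^11/1.94×10^7)·exp(-7.750) = 13299 × 4.306×10^-4 = 5.73.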